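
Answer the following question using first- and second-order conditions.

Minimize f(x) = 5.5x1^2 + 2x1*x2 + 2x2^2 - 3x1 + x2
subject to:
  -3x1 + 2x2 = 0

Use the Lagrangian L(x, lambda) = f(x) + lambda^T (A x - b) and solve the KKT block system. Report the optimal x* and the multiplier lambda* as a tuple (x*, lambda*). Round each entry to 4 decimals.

Form the Lagrangian:
  L(x, lambda) = (1/2) x^T Q x + c^T x + lambda^T (A x - b)
Stationarity (grad_x L = 0): Q x + c + A^T lambda = 0.
Primal feasibility: A x = b.

This gives the KKT block system:
  [ Q   A^T ] [ x     ]   [-c ]
  [ A    0  ] [ lambda ] = [ b ]

Solving the linear system:
  x*      = (0.0577, 0.0865)
  lambda* = (-0.7308)
  f(x*)   = -0.0433

x* = (0.0577, 0.0865), lambda* = (-0.7308)


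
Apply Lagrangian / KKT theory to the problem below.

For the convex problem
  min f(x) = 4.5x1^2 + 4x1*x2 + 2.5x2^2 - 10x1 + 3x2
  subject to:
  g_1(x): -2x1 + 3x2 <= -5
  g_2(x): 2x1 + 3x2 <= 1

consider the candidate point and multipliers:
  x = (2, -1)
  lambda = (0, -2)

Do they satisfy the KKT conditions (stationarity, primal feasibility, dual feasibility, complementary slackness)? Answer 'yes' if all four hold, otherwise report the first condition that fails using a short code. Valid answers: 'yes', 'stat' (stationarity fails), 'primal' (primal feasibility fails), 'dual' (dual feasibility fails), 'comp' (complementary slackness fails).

Gradient of f: grad f(x) = Q x + c = (4, 6)
Constraint values g_i(x) = a_i^T x - b_i:
  g_1((2, -1)) = -2
  g_2((2, -1)) = 0
Stationarity residual: grad f(x) + sum_i lambda_i a_i = (0, 0)
  -> stationarity OK
Primal feasibility (all g_i <= 0): OK
Dual feasibility (all lambda_i >= 0): FAILS
Complementary slackness (lambda_i * g_i(x) = 0 for all i): OK

Verdict: the first failing condition is dual_feasibility -> dual.

dual


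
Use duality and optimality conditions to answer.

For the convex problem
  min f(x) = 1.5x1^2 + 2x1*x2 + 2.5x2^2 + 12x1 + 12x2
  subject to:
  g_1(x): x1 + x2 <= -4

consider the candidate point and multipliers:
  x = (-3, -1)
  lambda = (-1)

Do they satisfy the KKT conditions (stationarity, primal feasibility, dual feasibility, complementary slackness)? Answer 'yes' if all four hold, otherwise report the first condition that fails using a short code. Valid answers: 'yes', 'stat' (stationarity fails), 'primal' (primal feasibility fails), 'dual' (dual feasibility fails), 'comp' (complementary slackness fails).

Gradient of f: grad f(x) = Q x + c = (1, 1)
Constraint values g_i(x) = a_i^T x - b_i:
  g_1((-3, -1)) = 0
Stationarity residual: grad f(x) + sum_i lambda_i a_i = (0, 0)
  -> stationarity OK
Primal feasibility (all g_i <= 0): OK
Dual feasibility (all lambda_i >= 0): FAILS
Complementary slackness (lambda_i * g_i(x) = 0 for all i): OK

Verdict: the first failing condition is dual_feasibility -> dual.

dual


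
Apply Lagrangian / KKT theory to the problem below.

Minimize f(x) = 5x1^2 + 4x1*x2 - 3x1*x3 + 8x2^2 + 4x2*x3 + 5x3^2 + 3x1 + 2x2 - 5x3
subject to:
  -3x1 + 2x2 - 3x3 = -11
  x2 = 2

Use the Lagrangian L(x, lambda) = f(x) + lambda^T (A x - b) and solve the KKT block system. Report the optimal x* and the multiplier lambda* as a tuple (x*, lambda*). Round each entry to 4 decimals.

Form the Lagrangian:
  L(x, lambda) = (1/2) x^T Q x + c^T x + lambda^T (A x - b)
Stationarity (grad_x L = 0): Q x + c + A^T lambda = 0.
Primal feasibility: A x = b.

This gives the KKT block system:
  [ Q   A^T ] [ x     ]   [-c ]
  [ A    0  ] [ lambda ] = [ b ]

Solving the linear system:
  x*      = (2.1923, 2, 2.8077)
  lambda* = (8.1667, -70.3333)
  f(x*)   = 113.5192

x* = (2.1923, 2, 2.8077), lambda* = (8.1667, -70.3333)


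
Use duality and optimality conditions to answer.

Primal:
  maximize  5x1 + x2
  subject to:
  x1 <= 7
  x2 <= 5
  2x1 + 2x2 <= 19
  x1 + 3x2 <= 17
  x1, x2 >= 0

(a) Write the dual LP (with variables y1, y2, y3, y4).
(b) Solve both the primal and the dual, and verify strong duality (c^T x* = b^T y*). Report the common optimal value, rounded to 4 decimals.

The standard primal-dual pair for 'max c^T x s.t. A x <= b, x >= 0' is:
  Dual:  min b^T y  s.t.  A^T y >= c,  y >= 0.

So the dual LP is:
  minimize  7y1 + 5y2 + 19y3 + 17y4
  subject to:
    y1 + 2y3 + y4 >= 5
    y2 + 2y3 + 3y4 >= 1
    y1, y2, y3, y4 >= 0

Solving the primal: x* = (7, 2.5).
  primal value c^T x* = 37.5.
Solving the dual: y* = (4, 0, 0.5, 0).
  dual value b^T y* = 37.5.
Strong duality: c^T x* = b^T y*. Confirmed.

37.5


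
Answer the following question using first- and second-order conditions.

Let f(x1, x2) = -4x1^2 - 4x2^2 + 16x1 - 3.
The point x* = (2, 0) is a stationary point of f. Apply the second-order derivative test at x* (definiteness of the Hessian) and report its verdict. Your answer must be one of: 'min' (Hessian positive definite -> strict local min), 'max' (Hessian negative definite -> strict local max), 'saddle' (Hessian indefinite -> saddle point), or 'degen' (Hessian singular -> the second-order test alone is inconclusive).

Compute the Hessian H = grad^2 f:
  H = [[-8, 0], [0, -8]]
Verify stationarity: grad f(x*) = H x* + g = (0, 0).
Eigenvalues of H: -8, -8.
Both eigenvalues < 0, so H is negative definite -> x* is a strict local max.

max


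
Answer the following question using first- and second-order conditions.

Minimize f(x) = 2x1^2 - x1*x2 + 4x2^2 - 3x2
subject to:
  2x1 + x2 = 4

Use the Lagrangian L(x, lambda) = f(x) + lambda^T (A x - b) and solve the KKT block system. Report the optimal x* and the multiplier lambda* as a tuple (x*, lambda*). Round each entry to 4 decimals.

Form the Lagrangian:
  L(x, lambda) = (1/2) x^T Q x + c^T x + lambda^T (A x - b)
Stationarity (grad_x L = 0): Q x + c + A^T lambda = 0.
Primal feasibility: A x = b.

This gives the KKT block system:
  [ Q   A^T ] [ x     ]   [-c ]
  [ A    0  ] [ lambda ] = [ b ]

Solving the linear system:
  x*      = (1.55, 0.9)
  lambda* = (-2.65)
  f(x*)   = 3.95

x* = (1.55, 0.9), lambda* = (-2.65)


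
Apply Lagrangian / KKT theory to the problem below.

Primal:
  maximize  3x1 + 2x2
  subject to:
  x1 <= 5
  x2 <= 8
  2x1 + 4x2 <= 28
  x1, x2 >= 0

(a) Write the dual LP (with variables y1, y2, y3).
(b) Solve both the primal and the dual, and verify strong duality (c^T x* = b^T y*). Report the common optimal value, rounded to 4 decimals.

The standard primal-dual pair for 'max c^T x s.t. A x <= b, x >= 0' is:
  Dual:  min b^T y  s.t.  A^T y >= c,  y >= 0.

So the dual LP is:
  minimize  5y1 + 8y2 + 28y3
  subject to:
    y1 + 2y3 >= 3
    y2 + 4y3 >= 2
    y1, y2, y3 >= 0

Solving the primal: x* = (5, 4.5).
  primal value c^T x* = 24.
Solving the dual: y* = (2, 0, 0.5).
  dual value b^T y* = 24.
Strong duality: c^T x* = b^T y*. Confirmed.

24


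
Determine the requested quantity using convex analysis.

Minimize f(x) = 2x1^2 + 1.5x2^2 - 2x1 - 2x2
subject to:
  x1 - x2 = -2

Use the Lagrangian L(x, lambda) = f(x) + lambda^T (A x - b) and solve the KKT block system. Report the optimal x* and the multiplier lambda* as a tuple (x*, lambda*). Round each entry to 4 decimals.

Form the Lagrangian:
  L(x, lambda) = (1/2) x^T Q x + c^T x + lambda^T (A x - b)
Stationarity (grad_x L = 0): Q x + c + A^T lambda = 0.
Primal feasibility: A x = b.

This gives the KKT block system:
  [ Q   A^T ] [ x     ]   [-c ]
  [ A    0  ] [ lambda ] = [ b ]

Solving the linear system:
  x*      = (-0.2857, 1.7143)
  lambda* = (3.1429)
  f(x*)   = 1.7143

x* = (-0.2857, 1.7143), lambda* = (3.1429)


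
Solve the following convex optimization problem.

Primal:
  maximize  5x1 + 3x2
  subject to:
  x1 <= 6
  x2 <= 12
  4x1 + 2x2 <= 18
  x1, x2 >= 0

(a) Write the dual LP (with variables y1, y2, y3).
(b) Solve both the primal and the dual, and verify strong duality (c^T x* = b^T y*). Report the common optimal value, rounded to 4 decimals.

The standard primal-dual pair for 'max c^T x s.t. A x <= b, x >= 0' is:
  Dual:  min b^T y  s.t.  A^T y >= c,  y >= 0.

So the dual LP is:
  minimize  6y1 + 12y2 + 18y3
  subject to:
    y1 + 4y3 >= 5
    y2 + 2y3 >= 3
    y1, y2, y3 >= 0

Solving the primal: x* = (0, 9).
  primal value c^T x* = 27.
Solving the dual: y* = (0, 0, 1.5).
  dual value b^T y* = 27.
Strong duality: c^T x* = b^T y*. Confirmed.

27


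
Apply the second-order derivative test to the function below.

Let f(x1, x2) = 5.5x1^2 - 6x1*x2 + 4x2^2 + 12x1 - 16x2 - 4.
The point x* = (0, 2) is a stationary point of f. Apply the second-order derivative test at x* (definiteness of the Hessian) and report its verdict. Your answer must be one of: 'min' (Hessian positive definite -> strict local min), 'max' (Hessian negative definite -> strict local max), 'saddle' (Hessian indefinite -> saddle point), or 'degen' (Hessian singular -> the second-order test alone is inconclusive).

Compute the Hessian H = grad^2 f:
  H = [[11, -6], [-6, 8]]
Verify stationarity: grad f(x*) = H x* + g = (0, 0).
Eigenvalues of H: 3.3153, 15.6847.
Both eigenvalues > 0, so H is positive definite -> x* is a strict local min.

min


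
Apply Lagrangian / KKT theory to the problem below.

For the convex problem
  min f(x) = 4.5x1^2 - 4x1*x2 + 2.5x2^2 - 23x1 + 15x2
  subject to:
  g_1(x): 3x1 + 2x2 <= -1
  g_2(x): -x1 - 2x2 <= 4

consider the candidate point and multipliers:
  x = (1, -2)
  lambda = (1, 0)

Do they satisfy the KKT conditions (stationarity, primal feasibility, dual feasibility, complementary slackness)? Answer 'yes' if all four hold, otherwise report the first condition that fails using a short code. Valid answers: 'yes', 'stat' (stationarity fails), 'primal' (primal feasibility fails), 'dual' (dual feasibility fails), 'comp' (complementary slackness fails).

Gradient of f: grad f(x) = Q x + c = (-6, 1)
Constraint values g_i(x) = a_i^T x - b_i:
  g_1((1, -2)) = 0
  g_2((1, -2)) = -1
Stationarity residual: grad f(x) + sum_i lambda_i a_i = (-3, 3)
  -> stationarity FAILS
Primal feasibility (all g_i <= 0): OK
Dual feasibility (all lambda_i >= 0): OK
Complementary slackness (lambda_i * g_i(x) = 0 for all i): OK

Verdict: the first failing condition is stationarity -> stat.

stat


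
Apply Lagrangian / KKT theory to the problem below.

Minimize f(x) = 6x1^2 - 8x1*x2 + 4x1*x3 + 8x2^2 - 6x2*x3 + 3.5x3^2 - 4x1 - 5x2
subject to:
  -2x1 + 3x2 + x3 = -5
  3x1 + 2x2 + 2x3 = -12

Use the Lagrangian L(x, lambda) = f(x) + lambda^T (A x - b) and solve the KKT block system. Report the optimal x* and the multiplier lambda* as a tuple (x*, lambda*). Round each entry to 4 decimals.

Form the Lagrangian:
  L(x, lambda) = (1/2) x^T Q x + c^T x + lambda^T (A x - b)
Stationarity (grad_x L = 0): Q x + c + A^T lambda = 0.
Primal feasibility: A x = b.

This gives the KKT block system:
  [ Q   A^T ] [ x     ]   [-c ]
  [ A    0  ] [ lambda ] = [ b ]

Solving the linear system:
  x*      = (-1.3213, -1.8123, -2.2057)
  lambda* = (0.1705, 4.8404)
  f(x*)   = 36.642

x* = (-1.3213, -1.8123, -2.2057), lambda* = (0.1705, 4.8404)


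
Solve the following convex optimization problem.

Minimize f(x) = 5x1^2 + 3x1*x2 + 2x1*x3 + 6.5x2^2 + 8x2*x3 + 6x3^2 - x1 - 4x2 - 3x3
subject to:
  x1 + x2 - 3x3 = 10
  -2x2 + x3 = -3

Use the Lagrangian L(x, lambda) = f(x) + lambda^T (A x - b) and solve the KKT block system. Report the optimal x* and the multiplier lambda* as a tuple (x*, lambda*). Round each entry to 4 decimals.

Form the Lagrangian:
  L(x, lambda) = (1/2) x^T Q x + c^T x + lambda^T (A x - b)
Stationarity (grad_x L = 0): Q x + c + A^T lambda = 0.
Primal feasibility: A x = b.

This gives the KKT block system:
  [ Q   A^T ] [ x     ]   [-c ]
  [ A    0  ] [ lambda ] = [ b ]

Solving the linear system:
  x*      = (2.0169, 0.2034, -2.5932)
  lambda* = (-14.5932, -15.322)
  f(x*)   = 52.4576

x* = (2.0169, 0.2034, -2.5932), lambda* = (-14.5932, -15.322)


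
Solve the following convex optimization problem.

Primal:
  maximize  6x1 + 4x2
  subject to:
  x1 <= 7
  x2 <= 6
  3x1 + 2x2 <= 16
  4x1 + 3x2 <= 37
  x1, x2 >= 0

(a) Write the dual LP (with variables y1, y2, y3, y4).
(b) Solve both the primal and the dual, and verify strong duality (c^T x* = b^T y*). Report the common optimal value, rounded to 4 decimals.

The standard primal-dual pair for 'max c^T x s.t. A x <= b, x >= 0' is:
  Dual:  min b^T y  s.t.  A^T y >= c,  y >= 0.

So the dual LP is:
  minimize  7y1 + 6y2 + 16y3 + 37y4
  subject to:
    y1 + 3y3 + 4y4 >= 6
    y2 + 2y3 + 3y4 >= 4
    y1, y2, y3, y4 >= 0

Solving the primal: x* = (5.3333, 0).
  primal value c^T x* = 32.
Solving the dual: y* = (0, 0, 2, 0).
  dual value b^T y* = 32.
Strong duality: c^T x* = b^T y*. Confirmed.

32


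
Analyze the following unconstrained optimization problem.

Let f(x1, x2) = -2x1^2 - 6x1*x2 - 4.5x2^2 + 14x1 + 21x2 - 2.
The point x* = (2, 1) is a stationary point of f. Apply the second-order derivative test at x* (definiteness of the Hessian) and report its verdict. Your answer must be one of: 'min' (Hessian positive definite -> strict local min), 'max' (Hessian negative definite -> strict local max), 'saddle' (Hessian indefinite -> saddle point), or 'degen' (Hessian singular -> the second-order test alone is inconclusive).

Compute the Hessian H = grad^2 f:
  H = [[-4, -6], [-6, -9]]
Verify stationarity: grad f(x*) = H x* + g = (0, 0).
Eigenvalues of H: -13, 0.
H has a zero eigenvalue (singular; negative semidefinite but not definite), so H is neither positive definite, negative definite, nor indefinite. The second-order test alone is inconclusive -> degen.
(Indeed, f is constant along the null direction of H through x*, so x* is not a strict local extremum.)

degen


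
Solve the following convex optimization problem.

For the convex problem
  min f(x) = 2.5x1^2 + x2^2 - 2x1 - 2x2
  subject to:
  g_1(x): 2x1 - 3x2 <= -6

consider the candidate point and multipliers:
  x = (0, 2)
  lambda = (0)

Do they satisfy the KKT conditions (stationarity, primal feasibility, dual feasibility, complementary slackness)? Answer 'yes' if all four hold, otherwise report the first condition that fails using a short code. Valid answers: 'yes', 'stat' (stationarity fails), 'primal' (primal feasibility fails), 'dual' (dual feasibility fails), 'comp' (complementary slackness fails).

Gradient of f: grad f(x) = Q x + c = (-2, 2)
Constraint values g_i(x) = a_i^T x - b_i:
  g_1((0, 2)) = 0
Stationarity residual: grad f(x) + sum_i lambda_i a_i = (-2, 2)
  -> stationarity FAILS
Primal feasibility (all g_i <= 0): OK
Dual feasibility (all lambda_i >= 0): OK
Complementary slackness (lambda_i * g_i(x) = 0 for all i): OK

Verdict: the first failing condition is stationarity -> stat.

stat


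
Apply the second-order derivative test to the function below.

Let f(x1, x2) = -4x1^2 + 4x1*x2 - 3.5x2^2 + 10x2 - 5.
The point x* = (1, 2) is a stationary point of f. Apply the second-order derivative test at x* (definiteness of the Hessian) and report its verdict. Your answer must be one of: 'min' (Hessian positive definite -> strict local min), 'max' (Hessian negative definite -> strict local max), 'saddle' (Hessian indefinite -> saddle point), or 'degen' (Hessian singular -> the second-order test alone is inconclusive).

Compute the Hessian H = grad^2 f:
  H = [[-8, 4], [4, -7]]
Verify stationarity: grad f(x*) = H x* + g = (0, 0).
Eigenvalues of H: -11.5311, -3.4689.
Both eigenvalues < 0, so H is negative definite -> x* is a strict local max.

max


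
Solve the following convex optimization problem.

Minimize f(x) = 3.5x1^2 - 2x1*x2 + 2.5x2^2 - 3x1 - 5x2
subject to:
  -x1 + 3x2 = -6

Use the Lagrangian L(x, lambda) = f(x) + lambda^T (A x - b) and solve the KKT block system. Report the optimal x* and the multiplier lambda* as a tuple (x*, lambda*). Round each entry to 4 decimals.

Form the Lagrangian:
  L(x, lambda) = (1/2) x^T Q x + c^T x + lambda^T (A x - b)
Stationarity (grad_x L = 0): Q x + c + A^T lambda = 0.
Primal feasibility: A x = b.

This gives the KKT block system:
  [ Q   A^T ] [ x     ]   [-c ]
  [ A    0  ] [ lambda ] = [ b ]

Solving the linear system:
  x*      = (0.6429, -1.7857)
  lambda* = (5.0714)
  f(x*)   = 18.7143

x* = (0.6429, -1.7857), lambda* = (5.0714)


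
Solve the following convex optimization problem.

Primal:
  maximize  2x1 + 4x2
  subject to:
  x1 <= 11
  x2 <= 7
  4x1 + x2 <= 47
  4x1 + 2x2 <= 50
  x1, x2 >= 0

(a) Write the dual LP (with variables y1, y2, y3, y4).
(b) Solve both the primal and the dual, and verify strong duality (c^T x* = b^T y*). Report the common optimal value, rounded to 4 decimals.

The standard primal-dual pair for 'max c^T x s.t. A x <= b, x >= 0' is:
  Dual:  min b^T y  s.t.  A^T y >= c,  y >= 0.

So the dual LP is:
  minimize  11y1 + 7y2 + 47y3 + 50y4
  subject to:
    y1 + 4y3 + 4y4 >= 2
    y2 + y3 + 2y4 >= 4
    y1, y2, y3, y4 >= 0

Solving the primal: x* = (9, 7).
  primal value c^T x* = 46.
Solving the dual: y* = (0, 3, 0, 0.5).
  dual value b^T y* = 46.
Strong duality: c^T x* = b^T y*. Confirmed.

46


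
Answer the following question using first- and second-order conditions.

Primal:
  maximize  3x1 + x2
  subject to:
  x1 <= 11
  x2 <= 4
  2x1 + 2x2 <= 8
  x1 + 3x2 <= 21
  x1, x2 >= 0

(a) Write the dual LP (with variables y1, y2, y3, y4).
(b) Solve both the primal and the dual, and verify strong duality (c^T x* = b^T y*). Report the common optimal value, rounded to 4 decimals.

The standard primal-dual pair for 'max c^T x s.t. A x <= b, x >= 0' is:
  Dual:  min b^T y  s.t.  A^T y >= c,  y >= 0.

So the dual LP is:
  minimize  11y1 + 4y2 + 8y3 + 21y4
  subject to:
    y1 + 2y3 + y4 >= 3
    y2 + 2y3 + 3y4 >= 1
    y1, y2, y3, y4 >= 0

Solving the primal: x* = (4, 0).
  primal value c^T x* = 12.
Solving the dual: y* = (0, 0, 1.5, 0).
  dual value b^T y* = 12.
Strong duality: c^T x* = b^T y*. Confirmed.

12


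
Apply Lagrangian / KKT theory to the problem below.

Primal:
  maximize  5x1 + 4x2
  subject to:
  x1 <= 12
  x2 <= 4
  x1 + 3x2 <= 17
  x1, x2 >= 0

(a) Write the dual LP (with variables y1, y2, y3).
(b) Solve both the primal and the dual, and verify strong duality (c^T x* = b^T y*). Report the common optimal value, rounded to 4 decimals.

The standard primal-dual pair for 'max c^T x s.t. A x <= b, x >= 0' is:
  Dual:  min b^T y  s.t.  A^T y >= c,  y >= 0.

So the dual LP is:
  minimize  12y1 + 4y2 + 17y3
  subject to:
    y1 + y3 >= 5
    y2 + 3y3 >= 4
    y1, y2, y3 >= 0

Solving the primal: x* = (12, 1.6667).
  primal value c^T x* = 66.6667.
Solving the dual: y* = (3.6667, 0, 1.3333).
  dual value b^T y* = 66.6667.
Strong duality: c^T x* = b^T y*. Confirmed.

66.6667


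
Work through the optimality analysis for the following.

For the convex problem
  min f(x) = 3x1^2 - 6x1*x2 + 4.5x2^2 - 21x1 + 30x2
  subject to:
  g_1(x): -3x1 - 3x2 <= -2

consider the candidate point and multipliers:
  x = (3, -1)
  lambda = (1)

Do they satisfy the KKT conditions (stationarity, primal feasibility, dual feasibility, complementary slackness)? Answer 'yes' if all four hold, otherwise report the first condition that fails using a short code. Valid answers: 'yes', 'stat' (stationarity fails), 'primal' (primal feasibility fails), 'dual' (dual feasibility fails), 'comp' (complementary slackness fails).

Gradient of f: grad f(x) = Q x + c = (3, 3)
Constraint values g_i(x) = a_i^T x - b_i:
  g_1((3, -1)) = -4
Stationarity residual: grad f(x) + sum_i lambda_i a_i = (0, 0)
  -> stationarity OK
Primal feasibility (all g_i <= 0): OK
Dual feasibility (all lambda_i >= 0): OK
Complementary slackness (lambda_i * g_i(x) = 0 for all i): FAILS

Verdict: the first failing condition is complementary_slackness -> comp.

comp


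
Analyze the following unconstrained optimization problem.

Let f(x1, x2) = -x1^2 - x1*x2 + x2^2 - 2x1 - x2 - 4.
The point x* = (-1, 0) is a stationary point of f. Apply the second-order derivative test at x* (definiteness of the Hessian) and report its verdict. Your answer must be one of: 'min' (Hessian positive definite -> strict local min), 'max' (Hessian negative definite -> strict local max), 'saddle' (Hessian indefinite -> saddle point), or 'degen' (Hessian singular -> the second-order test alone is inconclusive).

Compute the Hessian H = grad^2 f:
  H = [[-2, -1], [-1, 2]]
Verify stationarity: grad f(x*) = H x* + g = (0, 0).
Eigenvalues of H: -2.2361, 2.2361.
Eigenvalues have mixed signs, so H is indefinite -> x* is a saddle point.

saddle


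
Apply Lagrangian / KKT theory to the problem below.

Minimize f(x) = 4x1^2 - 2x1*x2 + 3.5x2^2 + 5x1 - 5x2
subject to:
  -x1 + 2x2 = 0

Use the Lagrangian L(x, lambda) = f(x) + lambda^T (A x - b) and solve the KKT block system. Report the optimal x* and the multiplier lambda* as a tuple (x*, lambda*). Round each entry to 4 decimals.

Form the Lagrangian:
  L(x, lambda) = (1/2) x^T Q x + c^T x + lambda^T (A x - b)
Stationarity (grad_x L = 0): Q x + c + A^T lambda = 0.
Primal feasibility: A x = b.

This gives the KKT block system:
  [ Q   A^T ] [ x     ]   [-c ]
  [ A    0  ] [ lambda ] = [ b ]

Solving the linear system:
  x*      = (-0.3226, -0.1613)
  lambda* = (2.7419)
  f(x*)   = -0.4032

x* = (-0.3226, -0.1613), lambda* = (2.7419)


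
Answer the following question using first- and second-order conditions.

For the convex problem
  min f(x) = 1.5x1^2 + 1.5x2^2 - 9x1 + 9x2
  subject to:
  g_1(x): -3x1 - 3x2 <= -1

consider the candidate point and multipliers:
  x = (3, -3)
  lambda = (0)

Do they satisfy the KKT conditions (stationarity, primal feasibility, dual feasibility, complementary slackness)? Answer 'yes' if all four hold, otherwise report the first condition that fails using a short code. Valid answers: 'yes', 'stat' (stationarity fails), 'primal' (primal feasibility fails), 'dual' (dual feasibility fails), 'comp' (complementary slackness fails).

Gradient of f: grad f(x) = Q x + c = (0, 0)
Constraint values g_i(x) = a_i^T x - b_i:
  g_1((3, -3)) = 1
Stationarity residual: grad f(x) + sum_i lambda_i a_i = (0, 0)
  -> stationarity OK
Primal feasibility (all g_i <= 0): FAILS
Dual feasibility (all lambda_i >= 0): OK
Complementary slackness (lambda_i * g_i(x) = 0 for all i): OK

Verdict: the first failing condition is primal_feasibility -> primal.

primal


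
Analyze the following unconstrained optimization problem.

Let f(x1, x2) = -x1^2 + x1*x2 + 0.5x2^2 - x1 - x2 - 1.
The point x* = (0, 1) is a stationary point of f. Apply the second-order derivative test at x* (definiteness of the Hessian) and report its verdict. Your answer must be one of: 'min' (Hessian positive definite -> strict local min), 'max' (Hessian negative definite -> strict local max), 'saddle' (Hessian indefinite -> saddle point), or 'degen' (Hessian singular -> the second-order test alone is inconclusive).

Compute the Hessian H = grad^2 f:
  H = [[-2, 1], [1, 1]]
Verify stationarity: grad f(x*) = H x* + g = (0, 0).
Eigenvalues of H: -2.3028, 1.3028.
Eigenvalues have mixed signs, so H is indefinite -> x* is a saddle point.

saddle


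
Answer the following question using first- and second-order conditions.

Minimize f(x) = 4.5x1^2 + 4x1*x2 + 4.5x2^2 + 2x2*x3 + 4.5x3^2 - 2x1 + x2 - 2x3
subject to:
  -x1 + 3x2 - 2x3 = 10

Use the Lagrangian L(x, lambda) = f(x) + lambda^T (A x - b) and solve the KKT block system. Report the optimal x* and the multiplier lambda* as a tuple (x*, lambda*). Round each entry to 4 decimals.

Form the Lagrangian:
  L(x, lambda) = (1/2) x^T Q x + c^T x + lambda^T (A x - b)
Stationarity (grad_x L = 0): Q x + c + A^T lambda = 0.
Primal feasibility: A x = b.

This gives the KKT block system:
  [ Q   A^T ] [ x     ]   [-c ]
  [ A    0  ] [ lambda ] = [ b ]

Solving the linear system:
  x*      = (-1.202, 2.1275, -1.2078)
  lambda* = (-4.3078)
  f(x*)   = 25.0127

x* = (-1.202, 2.1275, -1.2078), lambda* = (-4.3078)


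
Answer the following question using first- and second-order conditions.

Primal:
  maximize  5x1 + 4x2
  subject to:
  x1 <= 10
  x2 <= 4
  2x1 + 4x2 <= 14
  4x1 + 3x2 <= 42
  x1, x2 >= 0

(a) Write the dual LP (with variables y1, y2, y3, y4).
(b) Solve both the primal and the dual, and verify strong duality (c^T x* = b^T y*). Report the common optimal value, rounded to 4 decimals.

The standard primal-dual pair for 'max c^T x s.t. A x <= b, x >= 0' is:
  Dual:  min b^T y  s.t.  A^T y >= c,  y >= 0.

So the dual LP is:
  minimize  10y1 + 4y2 + 14y3 + 42y4
  subject to:
    y1 + 2y3 + 4y4 >= 5
    y2 + 4y3 + 3y4 >= 4
    y1, y2, y3, y4 >= 0

Solving the primal: x* = (7, 0).
  primal value c^T x* = 35.
Solving the dual: y* = (0, 0, 2.5, 0).
  dual value b^T y* = 35.
Strong duality: c^T x* = b^T y*. Confirmed.

35


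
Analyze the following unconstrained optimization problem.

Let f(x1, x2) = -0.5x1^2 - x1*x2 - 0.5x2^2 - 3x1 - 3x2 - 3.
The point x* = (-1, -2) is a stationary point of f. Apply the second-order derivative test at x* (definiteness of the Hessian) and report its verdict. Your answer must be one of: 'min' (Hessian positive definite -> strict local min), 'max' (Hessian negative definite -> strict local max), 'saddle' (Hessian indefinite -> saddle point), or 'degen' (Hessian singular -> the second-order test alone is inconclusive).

Compute the Hessian H = grad^2 f:
  H = [[-1, -1], [-1, -1]]
Verify stationarity: grad f(x*) = H x* + g = (0, 0).
Eigenvalues of H: -2, 0.
H has a zero eigenvalue (singular; negative semidefinite but not definite), so H is neither positive definite, negative definite, nor indefinite. The second-order test alone is inconclusive -> degen.
(Indeed, f is constant along the null direction of H through x*, so x* is not a strict local extremum.)

degen


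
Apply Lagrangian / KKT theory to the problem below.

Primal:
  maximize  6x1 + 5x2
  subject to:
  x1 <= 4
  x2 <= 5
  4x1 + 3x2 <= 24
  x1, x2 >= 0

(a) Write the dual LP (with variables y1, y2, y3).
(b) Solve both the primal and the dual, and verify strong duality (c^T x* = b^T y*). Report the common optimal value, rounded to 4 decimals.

The standard primal-dual pair for 'max c^T x s.t. A x <= b, x >= 0' is:
  Dual:  min b^T y  s.t.  A^T y >= c,  y >= 0.

So the dual LP is:
  minimize  4y1 + 5y2 + 24y3
  subject to:
    y1 + 4y3 >= 6
    y2 + 3y3 >= 5
    y1, y2, y3 >= 0

Solving the primal: x* = (2.25, 5).
  primal value c^T x* = 38.5.
Solving the dual: y* = (0, 0.5, 1.5).
  dual value b^T y* = 38.5.
Strong duality: c^T x* = b^T y*. Confirmed.

38.5


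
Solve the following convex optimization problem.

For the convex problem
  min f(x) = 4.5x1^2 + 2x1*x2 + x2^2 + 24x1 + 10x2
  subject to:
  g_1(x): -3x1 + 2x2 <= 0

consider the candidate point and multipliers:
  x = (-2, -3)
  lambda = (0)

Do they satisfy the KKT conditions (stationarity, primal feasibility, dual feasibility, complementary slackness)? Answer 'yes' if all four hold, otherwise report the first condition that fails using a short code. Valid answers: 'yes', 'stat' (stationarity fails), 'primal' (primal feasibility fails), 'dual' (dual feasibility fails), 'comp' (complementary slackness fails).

Gradient of f: grad f(x) = Q x + c = (0, 0)
Constraint values g_i(x) = a_i^T x - b_i:
  g_1((-2, -3)) = 0
Stationarity residual: grad f(x) + sum_i lambda_i a_i = (0, 0)
  -> stationarity OK
Primal feasibility (all g_i <= 0): OK
Dual feasibility (all lambda_i >= 0): OK
Complementary slackness (lambda_i * g_i(x) = 0 for all i): OK

Verdict: yes, KKT holds.

yes


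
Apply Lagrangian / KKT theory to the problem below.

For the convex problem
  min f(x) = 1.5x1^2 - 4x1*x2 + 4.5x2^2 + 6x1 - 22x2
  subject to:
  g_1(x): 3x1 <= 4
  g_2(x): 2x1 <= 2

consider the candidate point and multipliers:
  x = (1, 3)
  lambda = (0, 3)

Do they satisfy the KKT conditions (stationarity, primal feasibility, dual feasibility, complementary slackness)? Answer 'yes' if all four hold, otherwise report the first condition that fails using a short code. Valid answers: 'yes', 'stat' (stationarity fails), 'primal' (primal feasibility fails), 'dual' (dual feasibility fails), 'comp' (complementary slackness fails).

Gradient of f: grad f(x) = Q x + c = (-3, 1)
Constraint values g_i(x) = a_i^T x - b_i:
  g_1((1, 3)) = -1
  g_2((1, 3)) = 0
Stationarity residual: grad f(x) + sum_i lambda_i a_i = (3, 1)
  -> stationarity FAILS
Primal feasibility (all g_i <= 0): OK
Dual feasibility (all lambda_i >= 0): OK
Complementary slackness (lambda_i * g_i(x) = 0 for all i): OK

Verdict: the first failing condition is stationarity -> stat.

stat


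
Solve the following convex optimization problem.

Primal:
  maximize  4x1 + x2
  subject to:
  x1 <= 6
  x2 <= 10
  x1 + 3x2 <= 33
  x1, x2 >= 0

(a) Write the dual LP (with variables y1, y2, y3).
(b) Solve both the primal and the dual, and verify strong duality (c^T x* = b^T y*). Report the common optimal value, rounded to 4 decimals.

The standard primal-dual pair for 'max c^T x s.t. A x <= b, x >= 0' is:
  Dual:  min b^T y  s.t.  A^T y >= c,  y >= 0.

So the dual LP is:
  minimize  6y1 + 10y2 + 33y3
  subject to:
    y1 + y3 >= 4
    y2 + 3y3 >= 1
    y1, y2, y3 >= 0

Solving the primal: x* = (6, 9).
  primal value c^T x* = 33.
Solving the dual: y* = (3.6667, 0, 0.3333).
  dual value b^T y* = 33.
Strong duality: c^T x* = b^T y*. Confirmed.

33


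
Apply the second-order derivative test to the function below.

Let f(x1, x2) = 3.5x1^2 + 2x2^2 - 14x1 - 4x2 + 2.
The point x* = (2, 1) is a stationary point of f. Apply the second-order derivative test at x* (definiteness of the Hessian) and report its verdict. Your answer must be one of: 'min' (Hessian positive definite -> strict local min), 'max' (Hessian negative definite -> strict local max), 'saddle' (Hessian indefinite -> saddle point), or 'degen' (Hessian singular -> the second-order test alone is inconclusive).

Compute the Hessian H = grad^2 f:
  H = [[7, 0], [0, 4]]
Verify stationarity: grad f(x*) = H x* + g = (0, 0).
Eigenvalues of H: 4, 7.
Both eigenvalues > 0, so H is positive definite -> x* is a strict local min.

min


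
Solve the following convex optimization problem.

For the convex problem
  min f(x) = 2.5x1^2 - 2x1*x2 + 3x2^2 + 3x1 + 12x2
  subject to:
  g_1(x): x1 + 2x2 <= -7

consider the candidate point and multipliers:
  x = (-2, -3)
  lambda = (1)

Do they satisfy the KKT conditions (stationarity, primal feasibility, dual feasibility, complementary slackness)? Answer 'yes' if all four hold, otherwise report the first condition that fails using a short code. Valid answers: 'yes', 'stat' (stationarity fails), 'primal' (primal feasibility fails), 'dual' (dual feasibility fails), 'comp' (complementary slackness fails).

Gradient of f: grad f(x) = Q x + c = (-1, -2)
Constraint values g_i(x) = a_i^T x - b_i:
  g_1((-2, -3)) = -1
Stationarity residual: grad f(x) + sum_i lambda_i a_i = (0, 0)
  -> stationarity OK
Primal feasibility (all g_i <= 0): OK
Dual feasibility (all lambda_i >= 0): OK
Complementary slackness (lambda_i * g_i(x) = 0 for all i): FAILS

Verdict: the first failing condition is complementary_slackness -> comp.

comp


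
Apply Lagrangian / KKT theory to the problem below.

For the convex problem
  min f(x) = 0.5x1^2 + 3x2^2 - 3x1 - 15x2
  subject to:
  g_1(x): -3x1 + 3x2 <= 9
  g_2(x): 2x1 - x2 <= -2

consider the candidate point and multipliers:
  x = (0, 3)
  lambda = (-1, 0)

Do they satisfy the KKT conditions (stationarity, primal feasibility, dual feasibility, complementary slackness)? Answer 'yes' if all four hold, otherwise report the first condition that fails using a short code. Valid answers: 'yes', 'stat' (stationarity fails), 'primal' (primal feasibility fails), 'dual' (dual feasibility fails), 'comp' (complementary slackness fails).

Gradient of f: grad f(x) = Q x + c = (-3, 3)
Constraint values g_i(x) = a_i^T x - b_i:
  g_1((0, 3)) = 0
  g_2((0, 3)) = -1
Stationarity residual: grad f(x) + sum_i lambda_i a_i = (0, 0)
  -> stationarity OK
Primal feasibility (all g_i <= 0): OK
Dual feasibility (all lambda_i >= 0): FAILS
Complementary slackness (lambda_i * g_i(x) = 0 for all i): OK

Verdict: the first failing condition is dual_feasibility -> dual.

dual


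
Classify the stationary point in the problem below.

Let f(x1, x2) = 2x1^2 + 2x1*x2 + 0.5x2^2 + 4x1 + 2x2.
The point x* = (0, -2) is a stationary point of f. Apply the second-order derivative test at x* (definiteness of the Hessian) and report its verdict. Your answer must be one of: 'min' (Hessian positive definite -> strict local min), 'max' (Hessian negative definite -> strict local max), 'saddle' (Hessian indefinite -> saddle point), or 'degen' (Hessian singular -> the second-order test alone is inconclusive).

Compute the Hessian H = grad^2 f:
  H = [[4, 2], [2, 1]]
Verify stationarity: grad f(x*) = H x* + g = (0, 0).
Eigenvalues of H: 0, 5.
H has a zero eigenvalue (singular; positive semidefinite but not definite), so H is neither positive definite, negative definite, nor indefinite. The second-order test alone is inconclusive -> degen.
(Indeed, f is constant along the null direction of H through x*, so x* is not a strict local extremum.)

degen


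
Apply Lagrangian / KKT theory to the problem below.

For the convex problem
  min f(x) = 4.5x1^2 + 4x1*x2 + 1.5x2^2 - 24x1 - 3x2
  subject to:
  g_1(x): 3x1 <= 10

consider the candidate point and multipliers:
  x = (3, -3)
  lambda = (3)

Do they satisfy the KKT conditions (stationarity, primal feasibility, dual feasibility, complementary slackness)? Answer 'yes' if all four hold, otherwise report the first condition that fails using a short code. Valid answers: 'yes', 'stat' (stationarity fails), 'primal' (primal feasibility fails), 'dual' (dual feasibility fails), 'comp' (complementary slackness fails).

Gradient of f: grad f(x) = Q x + c = (-9, 0)
Constraint values g_i(x) = a_i^T x - b_i:
  g_1((3, -3)) = -1
Stationarity residual: grad f(x) + sum_i lambda_i a_i = (0, 0)
  -> stationarity OK
Primal feasibility (all g_i <= 0): OK
Dual feasibility (all lambda_i >= 0): OK
Complementary slackness (lambda_i * g_i(x) = 0 for all i): FAILS

Verdict: the first failing condition is complementary_slackness -> comp.

comp


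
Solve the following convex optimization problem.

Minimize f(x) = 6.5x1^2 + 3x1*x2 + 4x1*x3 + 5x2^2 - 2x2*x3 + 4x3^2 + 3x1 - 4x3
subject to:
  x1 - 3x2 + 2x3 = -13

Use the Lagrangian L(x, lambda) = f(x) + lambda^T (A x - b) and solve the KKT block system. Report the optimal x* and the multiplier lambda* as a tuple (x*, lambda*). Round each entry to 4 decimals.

Form the Lagrangian:
  L(x, lambda) = (1/2) x^T Q x + c^T x + lambda^T (A x - b)
Stationarity (grad_x L = 0): Q x + c + A^T lambda = 0.
Primal feasibility: A x = b.

This gives the KKT block system:
  [ Q   A^T ] [ x     ]   [-c ]
  [ A    0  ] [ lambda ] = [ b ]

Solving the linear system:
  x*      = (-1.7434, 3.5442, -0.3119)
  lambda* = (10.2788)
  f(x*)   = 64.8208

x* = (-1.7434, 3.5442, -0.3119), lambda* = (10.2788)


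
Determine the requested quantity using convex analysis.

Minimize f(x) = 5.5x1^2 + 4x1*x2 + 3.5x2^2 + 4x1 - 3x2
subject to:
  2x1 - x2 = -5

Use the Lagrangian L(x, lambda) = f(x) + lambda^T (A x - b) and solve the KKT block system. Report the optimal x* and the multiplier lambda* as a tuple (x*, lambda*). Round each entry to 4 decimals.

Form the Lagrangian:
  L(x, lambda) = (1/2) x^T Q x + c^T x + lambda^T (A x - b)
Stationarity (grad_x L = 0): Q x + c + A^T lambda = 0.
Primal feasibility: A x = b.

This gives the KKT block system:
  [ Q   A^T ] [ x     ]   [-c ]
  [ A    0  ] [ lambda ] = [ b ]

Solving the linear system:
  x*      = (-1.6, 1.8)
  lambda* = (3.2)
  f(x*)   = 2.1

x* = (-1.6, 1.8), lambda* = (3.2)


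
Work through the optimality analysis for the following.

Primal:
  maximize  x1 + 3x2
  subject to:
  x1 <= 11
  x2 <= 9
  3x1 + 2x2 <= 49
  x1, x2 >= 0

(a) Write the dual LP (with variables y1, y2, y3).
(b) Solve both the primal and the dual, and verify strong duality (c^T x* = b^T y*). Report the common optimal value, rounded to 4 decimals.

The standard primal-dual pair for 'max c^T x s.t. A x <= b, x >= 0' is:
  Dual:  min b^T y  s.t.  A^T y >= c,  y >= 0.

So the dual LP is:
  minimize  11y1 + 9y2 + 49y3
  subject to:
    y1 + 3y3 >= 1
    y2 + 2y3 >= 3
    y1, y2, y3 >= 0

Solving the primal: x* = (10.3333, 9).
  primal value c^T x* = 37.3333.
Solving the dual: y* = (0, 2.3333, 0.3333).
  dual value b^T y* = 37.3333.
Strong duality: c^T x* = b^T y*. Confirmed.

37.3333


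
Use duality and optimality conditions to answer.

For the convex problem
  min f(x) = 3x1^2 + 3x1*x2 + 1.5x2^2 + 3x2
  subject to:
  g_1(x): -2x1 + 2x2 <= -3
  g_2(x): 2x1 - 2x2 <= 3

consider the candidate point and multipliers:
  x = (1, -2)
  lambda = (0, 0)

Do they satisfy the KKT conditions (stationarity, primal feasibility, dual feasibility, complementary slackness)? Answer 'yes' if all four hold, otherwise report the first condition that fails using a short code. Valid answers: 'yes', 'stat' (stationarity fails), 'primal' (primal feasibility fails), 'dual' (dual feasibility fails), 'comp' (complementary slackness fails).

Gradient of f: grad f(x) = Q x + c = (0, 0)
Constraint values g_i(x) = a_i^T x - b_i:
  g_1((1, -2)) = -3
  g_2((1, -2)) = 3
Stationarity residual: grad f(x) + sum_i lambda_i a_i = (0, 0)
  -> stationarity OK
Primal feasibility (all g_i <= 0): FAILS
Dual feasibility (all lambda_i >= 0): OK
Complementary slackness (lambda_i * g_i(x) = 0 for all i): OK

Verdict: the first failing condition is primal_feasibility -> primal.

primal


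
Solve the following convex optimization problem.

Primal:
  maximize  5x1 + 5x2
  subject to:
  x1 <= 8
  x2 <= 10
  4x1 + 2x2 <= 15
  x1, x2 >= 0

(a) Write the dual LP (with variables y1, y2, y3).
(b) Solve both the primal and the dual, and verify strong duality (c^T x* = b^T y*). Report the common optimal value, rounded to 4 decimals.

The standard primal-dual pair for 'max c^T x s.t. A x <= b, x >= 0' is:
  Dual:  min b^T y  s.t.  A^T y >= c,  y >= 0.

So the dual LP is:
  minimize  8y1 + 10y2 + 15y3
  subject to:
    y1 + 4y3 >= 5
    y2 + 2y3 >= 5
    y1, y2, y3 >= 0

Solving the primal: x* = (0, 7.5).
  primal value c^T x* = 37.5.
Solving the dual: y* = (0, 0, 2.5).
  dual value b^T y* = 37.5.
Strong duality: c^T x* = b^T y*. Confirmed.

37.5


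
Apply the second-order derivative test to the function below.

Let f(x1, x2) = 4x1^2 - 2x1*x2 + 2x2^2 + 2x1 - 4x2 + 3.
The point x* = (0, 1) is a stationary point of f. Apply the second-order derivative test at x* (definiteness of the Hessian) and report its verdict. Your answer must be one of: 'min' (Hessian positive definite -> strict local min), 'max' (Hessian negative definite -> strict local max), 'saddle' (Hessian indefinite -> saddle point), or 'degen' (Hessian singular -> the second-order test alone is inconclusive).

Compute the Hessian H = grad^2 f:
  H = [[8, -2], [-2, 4]]
Verify stationarity: grad f(x*) = H x* + g = (0, 0).
Eigenvalues of H: 3.1716, 8.8284.
Both eigenvalues > 0, so H is positive definite -> x* is a strict local min.

min


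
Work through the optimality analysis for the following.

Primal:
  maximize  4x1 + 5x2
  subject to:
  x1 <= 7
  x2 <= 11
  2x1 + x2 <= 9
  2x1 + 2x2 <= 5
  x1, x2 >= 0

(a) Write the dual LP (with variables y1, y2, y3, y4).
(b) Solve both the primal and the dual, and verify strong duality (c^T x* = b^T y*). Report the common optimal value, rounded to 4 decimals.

The standard primal-dual pair for 'max c^T x s.t. A x <= b, x >= 0' is:
  Dual:  min b^T y  s.t.  A^T y >= c,  y >= 0.

So the dual LP is:
  minimize  7y1 + 11y2 + 9y3 + 5y4
  subject to:
    y1 + 2y3 + 2y4 >= 4
    y2 + y3 + 2y4 >= 5
    y1, y2, y3, y4 >= 0

Solving the primal: x* = (0, 2.5).
  primal value c^T x* = 12.5.
Solving the dual: y* = (0, 0, 0, 2.5).
  dual value b^T y* = 12.5.
Strong duality: c^T x* = b^T y*. Confirmed.

12.5


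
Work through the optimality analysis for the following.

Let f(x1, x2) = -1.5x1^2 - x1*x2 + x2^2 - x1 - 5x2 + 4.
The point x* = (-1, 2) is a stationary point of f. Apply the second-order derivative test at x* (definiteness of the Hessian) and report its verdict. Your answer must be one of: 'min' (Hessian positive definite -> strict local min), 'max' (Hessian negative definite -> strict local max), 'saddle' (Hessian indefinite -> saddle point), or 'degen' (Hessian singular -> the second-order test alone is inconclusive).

Compute the Hessian H = grad^2 f:
  H = [[-3, -1], [-1, 2]]
Verify stationarity: grad f(x*) = H x* + g = (0, 0).
Eigenvalues of H: -3.1926, 2.1926.
Eigenvalues have mixed signs, so H is indefinite -> x* is a saddle point.

saddle
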